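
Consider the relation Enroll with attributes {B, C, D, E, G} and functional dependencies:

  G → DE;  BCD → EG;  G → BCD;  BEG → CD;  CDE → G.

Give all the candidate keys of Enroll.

{G}⁺: G→DE adds D, E; G→BCD adds B, C → {B, C, D, E, G}.
{B, C, D}⁺: BCD→EG adds E, G → {B, C, D, E, G}.
{C, D, E}⁺: CDE→G adds G; G→BCD adds B → {B, C, D, E, G}.

G, BCD, CDE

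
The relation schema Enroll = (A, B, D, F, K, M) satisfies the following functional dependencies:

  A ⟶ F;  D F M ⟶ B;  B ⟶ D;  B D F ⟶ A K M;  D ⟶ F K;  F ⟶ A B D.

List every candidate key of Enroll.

(A); (B); (D); (F)

{A}⁺: A→F adds F; F→ABD adds B, D; BDF→AKM adds K, M → {A, B, D, F, K, M}.
{B}⁺: B→D adds D; D→FK adds F, K; F→ABD adds A; BDF→AKM adds M → {A, B, D, F, K, M}.
{D}⁺: D→FK adds F, K; F→ABD adds A, B; BDF→AKM adds M → {A, B, D, F, K, M}.
{F}⁺: F→ABD adds A, B, D; BDF→AKM adds K, M → {A, B, D, F, K, M}.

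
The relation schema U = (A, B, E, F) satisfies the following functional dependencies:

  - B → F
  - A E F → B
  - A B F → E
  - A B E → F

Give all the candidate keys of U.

{A, B}, {A, E, F}

Attribute A never appears on the right-hand side of any dependency, so A must belong to every candidate key.
{A}⁺ = {A}, which is not all of the schema, so we must add further attributes.
{A, B}⁺: B→F adds F; ABF→E adds E → {A, B, E, F}.
{A, E, F}⁺: AEF→B adds B → {A, B, E, F}.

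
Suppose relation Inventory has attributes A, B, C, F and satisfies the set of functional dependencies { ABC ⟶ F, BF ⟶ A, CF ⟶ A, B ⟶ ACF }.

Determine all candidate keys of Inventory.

B

Attribute B never appears on the right-hand side of any dependency, so B must belong to every candidate key.
{B}⁺ = {A, B, C, F}, which is all of the schema, so {B} is the only candidate key.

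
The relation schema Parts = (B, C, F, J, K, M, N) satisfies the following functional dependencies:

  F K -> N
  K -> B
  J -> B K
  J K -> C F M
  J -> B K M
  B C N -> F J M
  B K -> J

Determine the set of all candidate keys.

{J}⁺: J→BK adds B, K; JK→CFM adds C, F, M; FK→N adds N → {B, C, F, J, K, M, N}.
{K}⁺: K→B adds B; BK→J adds J; JK→CFM adds C, F, M; FK→N adds N → {B, C, F, J, K, M, N}.
{B, C, N}⁺: BCN→FJM adds F, J, M; J→BK adds K → {B, C, F, J, K, M, N}.
Any other superkey contains one of these as a subset, so there are no further candidate keys.

J, K, BCN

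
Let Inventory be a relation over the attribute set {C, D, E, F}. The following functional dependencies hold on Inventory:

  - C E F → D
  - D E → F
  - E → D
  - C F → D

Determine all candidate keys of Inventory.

Attributes C, E never appear on any right-hand side, so every candidate key must contain {C, E}.
{C, E}⁺ = {C, D, E, F}, which is all of the schema, so {C, E} is the only candidate key.

{C, E}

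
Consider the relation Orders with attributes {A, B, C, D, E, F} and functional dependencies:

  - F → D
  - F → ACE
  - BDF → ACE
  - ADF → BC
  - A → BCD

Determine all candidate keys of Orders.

Attribute F never appears on the right-hand side of any dependency, so F must belong to every candidate key.
{F}⁺ = {A, B, C, D, E, F}, which is all of the schema, so {F} is the only candidate key.

{F}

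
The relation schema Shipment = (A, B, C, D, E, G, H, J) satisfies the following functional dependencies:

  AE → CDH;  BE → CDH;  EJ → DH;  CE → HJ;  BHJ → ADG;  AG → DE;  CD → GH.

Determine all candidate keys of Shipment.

Attribute B never appears on the right-hand side of any dependency, so B must belong to every candidate key.
{B}⁺ = {B}, which is not all of the schema, so we must add further attributes.
{B, E}⁺: BE→CDH adds C, D, H; CE→HJ adds J; BHJ→ADG adds A, G → {A, B, C, D, E, G, H, J}.
{A, B, G}⁺: AG→DE adds D, E; AE→CDH adds C, H; CE→HJ adds J → {A, B, C, D, E, G, H, J}.
{B, H, J}⁺: BHJ→ADG adds A, D, G; AG→DE adds E; AE→CDH adds C → {A, B, C, D, E, G, H, J}.
{A, B, C, D}⁺: CD→GH adds G, H; AG→DE adds E; CE→HJ adds J → {A, B, C, D, E, G, H, J}.
{B, C, D, J}⁺: CD→GH adds G, H; BHJ→ADG adds A; AG→DE adds E → {A, B, C, D, E, G, H, J}.

(B, E); (A, B, G); (B, H, J); (A, B, C, D); (B, C, D, J)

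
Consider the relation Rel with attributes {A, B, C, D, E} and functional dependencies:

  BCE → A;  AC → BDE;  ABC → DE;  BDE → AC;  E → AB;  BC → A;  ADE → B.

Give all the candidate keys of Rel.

{A, C}⁺: AC→BDE adds B, D, E → {A, B, C, D, E}.
{B, C}⁺: BC→A adds A; AC→BDE adds D, E → {A, B, C, D, E}.
{C, E}⁺: E→AB adds A, B; AC→BDE adds D → {A, B, C, D, E}.
{D, E}⁺: E→AB adds A, B; BDE→AC adds C → {A, B, C, D, E}.
Any other superkey contains one of these as a subset, so there are no further candidate keys.

(A, C), (B, C), (C, E), (D, E)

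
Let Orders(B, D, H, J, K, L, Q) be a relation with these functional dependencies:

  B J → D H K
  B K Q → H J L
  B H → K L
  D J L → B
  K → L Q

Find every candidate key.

(B, H), (B, J), (B, K), (D, J, K), (D, J, L)

{B, H}⁺: BH→KL adds K, L; K→LQ adds Q; BKQ→HJL adds J; BJ→DHK adds D → {B, D, H, J, K, L, Q}.
{B, J}⁺: BJ→DHK adds D, H, K; BH→KL adds L; K→LQ adds Q → {B, D, H, J, K, L, Q}.
{B, K}⁺: K→LQ adds L, Q; BKQ→HJL adds H, J; BJ→DHK adds D → {B, D, H, J, K, L, Q}.
{D, J, K}⁺: K→LQ adds L, Q; DJL→B adds B; BJ→DHK adds H → {B, D, H, J, K, L, Q}.
{D, J, L}⁺: DJL→B adds B; BJ→DHK adds H, K; K→LQ adds Q → {B, D, H, J, K, L, Q}.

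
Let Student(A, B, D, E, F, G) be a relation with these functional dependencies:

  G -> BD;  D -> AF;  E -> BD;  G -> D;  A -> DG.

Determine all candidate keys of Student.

Attribute E never appears on the right-hand side of any dependency, so E must belong to every candidate key.
{E}⁺ = {A, B, D, E, F, G}, which is all of the schema, so {E} is the only candidate key.

(E)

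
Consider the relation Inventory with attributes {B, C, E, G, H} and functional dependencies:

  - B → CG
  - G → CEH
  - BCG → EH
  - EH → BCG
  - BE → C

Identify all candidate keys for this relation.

{B}, {G}, {E, H}

{B}⁺: B→CG adds C, G; G→CEH adds E, H → {B, C, E, G, H}.
{G}⁺: G→CEH adds C, E, H; EH→BCG adds B → {B, C, E, G, H}.
{E, H}⁺: EH→BCG adds B, C, G → {B, C, E, G, H}. Minimal: {H}⁺ = {H}; {E}⁺ = {E} — none reach the full schema.
Any other superkey contains one of these as a subset, so there are no further candidate keys.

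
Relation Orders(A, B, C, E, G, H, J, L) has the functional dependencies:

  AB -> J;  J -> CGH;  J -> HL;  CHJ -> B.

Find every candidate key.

{A, B, E}, {A, E, J}

Attributes A, E never appear on any right-hand side, so every candidate key must contain {A, E}.
{A, E}⁺ = {A, E}, which is not all of the schema, so we must add further attributes.
{A, B, E}⁺: AB→J adds J; J→CGH adds C, G, H; J→HL adds L → {A, B, C, E, G, H, J, L}.
{A, E, J}⁺: J→CGH adds C, G, H; J→HL adds L; CHJ→B adds B → {A, B, C, E, G, H, J, L}.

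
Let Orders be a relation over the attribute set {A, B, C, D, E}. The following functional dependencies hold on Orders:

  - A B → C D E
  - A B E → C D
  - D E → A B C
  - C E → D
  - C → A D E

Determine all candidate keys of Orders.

{C}⁺: C→ADE adds A, D, E; DE→ABC adds B → {A, B, C, D, E}.
{A, B}⁺: AB→CDE adds C, D, E → {A, B, C, D, E}.
{D, E}⁺: DE→ABC adds A, B, C → {A, B, C, D, E}.
Any other superkey contains one of these as a subset, so there are no further candidate keys.

(C), (A, B), (D, E)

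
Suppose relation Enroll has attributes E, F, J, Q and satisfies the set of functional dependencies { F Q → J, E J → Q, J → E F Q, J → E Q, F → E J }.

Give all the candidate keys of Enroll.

(F), (J)

{F}⁺: F→EJ adds E, J; EJ→Q adds Q → {E, F, J, Q}.
{J}⁺: J→EFQ adds E, F, Q → {E, F, J, Q}.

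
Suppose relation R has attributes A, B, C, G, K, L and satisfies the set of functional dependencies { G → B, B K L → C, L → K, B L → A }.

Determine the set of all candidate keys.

Attributes G, L never appear on any right-hand side, so every candidate key must contain {G, L}.
{G, L}⁺ = {A, B, C, G, K, L}, which is all of the schema, so {G, L} is the only candidate key.

(G, L)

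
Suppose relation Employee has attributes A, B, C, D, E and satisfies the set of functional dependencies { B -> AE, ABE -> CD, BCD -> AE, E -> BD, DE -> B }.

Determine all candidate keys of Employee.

{B}⁺: B→AE adds A, E; ABE→CD adds C, D → {A, B, C, D, E}.
{E}⁺: E→BD adds B, D; B→AE adds A; ABE→CD adds C → {A, B, C, D, E}.
Any other superkey contains one of these as a subset, so there are no further candidate keys.

{B}; {E}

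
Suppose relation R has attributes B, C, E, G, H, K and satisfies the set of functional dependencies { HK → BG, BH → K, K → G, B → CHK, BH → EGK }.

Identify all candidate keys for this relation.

{B}⁺: B→CHK adds C, H, K; BH→EGK adds E, G → {B, C, E, G, H, K}.
{H, K}⁺: HK→BG adds B, G; B→CHK adds C; BH→EGK adds E → {B, C, E, G, H, K}. Minimal: {K}⁺ = {G, K}; {H}⁺ = {H} — none reach the full schema.
Any other superkey contains one of these as a subset, so there are no further candidate keys.

{B}, {H, K}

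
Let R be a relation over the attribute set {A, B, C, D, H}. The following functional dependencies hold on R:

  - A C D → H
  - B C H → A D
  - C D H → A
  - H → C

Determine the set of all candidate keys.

BH, ABCD

Attribute B never appears on the right-hand side of any dependency, so B must belong to every candidate key.
{B}⁺ = {B}, which is not all of the schema, so we must add further attributes.
{B, H}⁺: H→C adds C; BCH→AD adds A, D → {A, B, C, D, H}. Minimal: {H}⁺ = {C, H}; {B}⁺ = {B} — none reach the full schema.
{A, B, C, D}⁺: ACD→H adds H → {A, B, C, D, H}. Minimal: {B, C, D}⁺ = {B, C, D}; {A, C, D}⁺ = {A, C, D, H}; {A, B, D}⁺ = {A, B, D}; … — none reach the full schema.
Any other superkey contains one of these as a subset, so there are no further candidate keys.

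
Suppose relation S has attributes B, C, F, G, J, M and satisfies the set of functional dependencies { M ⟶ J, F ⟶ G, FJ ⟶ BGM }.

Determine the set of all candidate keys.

Attributes C, F never appear on any right-hand side, so every candidate key must contain {C, F}.
{C, F}⁺ = {C, F, G}, which is not all of the schema, so we must add further attributes.
{C, F, J}⁺: F→G adds G; FJ→BGM adds B, M → {B, C, F, G, J, M}. Minimal: {F, J}⁺ = {B, F, G, J, M}; {C, J}⁺ = {C, J}; {C, F}⁺ = {C, F, G} — none reach the full schema.
{C, F, M}⁺: M→J adds J; F→G adds G; FJ→BGM adds B → {B, C, F, G, J, M}. Minimal: {F, M}⁺ = {B, F, G, J, M}; {C, M}⁺ = {C, J, M}; {C, F}⁺ = {C, F, G} — none reach the full schema.

{C, F, J}; {C, F, M}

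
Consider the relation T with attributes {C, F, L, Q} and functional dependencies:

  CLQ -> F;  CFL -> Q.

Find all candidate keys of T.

Attributes C, L never appear on any right-hand side, so every candidate key must contain {C, L}.
{C, L}⁺ = {C, L}, which is not all of the schema, so we must add further attributes.
{C, F, L}⁺: CFL→Q adds Q → {C, F, L, Q}.
{C, L, Q}⁺: CLQ→F adds F → {C, F, L, Q}.

CFL, CLQ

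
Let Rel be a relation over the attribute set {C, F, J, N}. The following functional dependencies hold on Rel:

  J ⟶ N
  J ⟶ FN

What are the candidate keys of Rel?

{C, J}

Attributes C, J never appear on any right-hand side, so every candidate key must contain {C, J}.
{C, J}⁺ = {C, F, J, N}, which is all of the schema, so {C, J} is the only candidate key.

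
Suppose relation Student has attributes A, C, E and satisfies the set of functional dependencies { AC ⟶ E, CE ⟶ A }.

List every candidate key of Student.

{A, C}⁺: AC→E adds E → {A, C, E}.
{C, E}⁺: CE→A adds A → {A, C, E}.
Any other superkey contains one of these as a subset, so there are no further candidate keys.

{A, C}; {C, E}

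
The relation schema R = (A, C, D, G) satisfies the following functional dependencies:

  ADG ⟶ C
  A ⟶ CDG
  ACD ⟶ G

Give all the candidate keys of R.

A

Attribute A never appears on the right-hand side of any dependency, so A must belong to every candidate key.
{A}⁺ = {A, C, D, G}, which is all of the schema, so {A} is the only candidate key.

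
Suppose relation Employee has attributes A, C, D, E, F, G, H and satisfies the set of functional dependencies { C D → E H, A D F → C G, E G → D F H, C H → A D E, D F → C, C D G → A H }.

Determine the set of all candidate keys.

(D, F), (E, G), (C, D, G), (C, F, H), (C, G, H)

{D, F}⁺: DF→C adds C; CD→EH adds E, H; CH→ADE adds A; ADF→CG adds G → {A, C, D, E, F, G, H}. Minimal: {F}⁺ = {F}; {D}⁺ = {D} — none reach the full schema.
{E, G}⁺: EG→DFH adds D, F, H; DF→C adds C; CDG→AH adds A → {A, C, D, E, F, G, H}. Minimal: {G}⁺ = {G}; {E}⁺ = {E} — none reach the full schema.
{C, D, G}⁺: CD→EH adds E, H; EG→DFH adds F; CH→ADE adds A → {A, C, D, E, F, G, H}. Minimal: {D, G}⁺ = {D, G}; {C, G}⁺ = {C, G}; {C, D}⁺ = {A, C, D, E, H} — none reach the full schema.
{C, F, H}⁺: CH→ADE adds A, D, E; ADF→CG adds G → {A, C, D, E, F, G, H}. Minimal: {F, H}⁺ = {F, H}; {C, H}⁺ = {A, C, D, E, H}; {C, F}⁺ = {C, F} — none reach the full schema.
{C, G, H}⁺: CH→ADE adds A, D, E; EG→DFH adds F → {A, C, D, E, F, G, H}. Minimal: {G, H}⁺ = {G, H}; {C, H}⁺ = {A, C, D, E, H}; {C, G}⁺ = {C, G} — none reach the full schema.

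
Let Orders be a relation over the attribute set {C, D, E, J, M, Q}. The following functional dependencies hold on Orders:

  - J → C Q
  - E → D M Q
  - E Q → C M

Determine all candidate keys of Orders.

{E, J}

Attributes E, J never appear on any right-hand side, so every candidate key must contain {E, J}.
{E, J}⁺ = {C, D, E, J, M, Q}, which is all of the schema, so {E, J} is the only candidate key.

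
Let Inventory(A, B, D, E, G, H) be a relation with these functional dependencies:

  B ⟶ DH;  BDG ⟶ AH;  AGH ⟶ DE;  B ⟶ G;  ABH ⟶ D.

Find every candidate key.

{B}⁺: B→DH adds D, H; B→G adds G; BDG→AH adds A; AGH→DE adds E → {A, B, D, E, G, H}.
No other minimal superkey exists.

B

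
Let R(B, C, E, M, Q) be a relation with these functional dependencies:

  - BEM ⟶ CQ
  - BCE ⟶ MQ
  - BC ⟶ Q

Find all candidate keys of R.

Attributes B, E never appear on any right-hand side, so every candidate key must contain {B, E}.
{B, E}⁺ = {B, E}, which is not all of the schema, so we must add further attributes.
{B, C, E}⁺: BCE→MQ adds M, Q → {B, C, E, M, Q}. Minimal: {C, E}⁺ = {C, E}; {B, E}⁺ = {B, E}; {B, C}⁺ = {B, C, Q} — none reach the full schema.
{B, E, M}⁺: BEM→CQ adds C, Q → {B, C, E, M, Q}. Minimal: {E, M}⁺ = {E, M}; {B, M}⁺ = {B, M}; {B, E}⁺ = {B, E} — none reach the full schema.

(B, C, E), (B, E, M)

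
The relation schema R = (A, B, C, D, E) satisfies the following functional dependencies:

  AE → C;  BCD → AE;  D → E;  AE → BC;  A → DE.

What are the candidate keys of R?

(A), (B, C, D)

{A}⁺: A→DE adds D, E; AE→C adds C; AE→BC adds B → {A, B, C, D, E}.
{B, C, D}⁺: BCD→AE adds A, E → {A, B, C, D, E}. Minimal: {C, D}⁺ = {C, D, E}; {B, D}⁺ = {B, D, E}; {B, C}⁺ = {B, C} — none reach the full schema.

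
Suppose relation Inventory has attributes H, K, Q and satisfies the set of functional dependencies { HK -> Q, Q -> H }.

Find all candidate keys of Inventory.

{H, K}, {K, Q}

{H, K}⁺: HK→Q adds Q → {H, K, Q}. Minimal: {K}⁺ = {K}; {H}⁺ = {H} — none reach the full schema.
{K, Q}⁺: Q→H adds H → {H, K, Q}. Minimal: {Q}⁺ = {H, Q}; {K}⁺ = {K} — none reach the full schema.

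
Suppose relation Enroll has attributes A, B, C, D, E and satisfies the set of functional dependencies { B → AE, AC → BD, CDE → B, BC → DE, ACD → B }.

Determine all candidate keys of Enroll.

Attribute C never appears on the right-hand side of any dependency, so C must belong to every candidate key.
{C}⁺ = {C}, which is not all of the schema, so we must add further attributes.
{A, C}⁺: AC→BD adds B, D; BC→DE adds E → {A, B, C, D, E}. Minimal: {C}⁺ = {C}; {A}⁺ = {A} — none reach the full schema.
{B, C}⁺: B→AE adds A, E; AC→BD adds D → {A, B, C, D, E}. Minimal: {C}⁺ = {C}; {B}⁺ = {A, B, E} — none reach the full schema.
{C, D, E}⁺: CDE→B adds B; B→AE adds A → {A, B, C, D, E}. Minimal: {D, E}⁺ = {D, E}; {C, E}⁺ = {C, E}; {C, D}⁺ = {C, D} — none reach the full schema.
Any other superkey contains one of these as a subset, so there are no further candidate keys.

{A, C}, {B, C}, {C, D, E}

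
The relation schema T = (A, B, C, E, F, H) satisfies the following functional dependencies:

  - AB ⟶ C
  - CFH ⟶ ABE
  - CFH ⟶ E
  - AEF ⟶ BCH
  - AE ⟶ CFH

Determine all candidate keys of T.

{A, E}⁺: AE→CFH adds C, F, H; CFH→ABE adds B → {A, B, C, E, F, H}. Minimal: {E}⁺ = {E}; {A}⁺ = {A} — none reach the full schema.
{C, F, H}⁺: CFH→ABE adds A, B, E → {A, B, C, E, F, H}. Minimal: {F, H}⁺ = {F, H}; {C, H}⁺ = {C, H}; {C, F}⁺ = {C, F} — none reach the full schema.
{A, B, F, H}⁺: AB→C adds C; CFH→ABE adds E → {A, B, C, E, F, H}. Minimal: {B, F, H}⁺ = {B, F, H}; {A, F, H}⁺ = {A, F, H}; {A, B, H}⁺ = {A, B, C, H}; … — none reach the full schema.

(A, E), (C, F, H), (A, B, F, H)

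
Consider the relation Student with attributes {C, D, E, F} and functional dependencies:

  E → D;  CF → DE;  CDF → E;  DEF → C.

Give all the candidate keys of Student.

(C, F), (E, F)

Attribute F never appears on the right-hand side of any dependency, so F must belong to every candidate key.
{F}⁺ = {F}, which is not all of the schema, so we must add further attributes.
{C, F}⁺: CF→DE adds D, E → {C, D, E, F}.
{E, F}⁺: E→D adds D; DEF→C adds C → {C, D, E, F}.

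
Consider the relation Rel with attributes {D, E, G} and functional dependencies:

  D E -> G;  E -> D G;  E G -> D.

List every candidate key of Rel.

Attribute E never appears on the right-hand side of any dependency, so E must belong to every candidate key.
{E}⁺ = {D, E, G}, which is all of the schema, so {E} is the only candidate key.

{E}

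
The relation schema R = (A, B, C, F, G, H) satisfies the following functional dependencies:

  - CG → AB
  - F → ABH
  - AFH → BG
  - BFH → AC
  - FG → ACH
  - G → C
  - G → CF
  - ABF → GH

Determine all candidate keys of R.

(F); (G)

{F}⁺: F→ABH adds A, B, H; AFH→BG adds G; BFH→AC adds C → {A, B, C, F, G, H}.
{G}⁺: G→C adds C; G→CF adds F; CG→AB adds A, B; F→ABH adds H → {A, B, C, F, G, H}.
Any other superkey contains one of these as a subset, so there are no further candidate keys.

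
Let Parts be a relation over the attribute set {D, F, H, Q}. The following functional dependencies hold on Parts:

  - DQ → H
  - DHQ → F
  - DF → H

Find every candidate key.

{D, Q}⁺: DQ→H adds H; DHQ→F adds F → {D, F, H, Q}. Minimal: {Q}⁺ = {Q}; {D}⁺ = {D} — none reach the full schema.

(D, Q)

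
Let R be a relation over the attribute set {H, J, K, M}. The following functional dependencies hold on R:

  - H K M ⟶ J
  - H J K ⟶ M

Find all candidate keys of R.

Attributes H, K never appear on any right-hand side, so every candidate key must contain {H, K}.
{H, K}⁺ = {H, K}, which is not all of the schema, so we must add further attributes.
{H, J, K}⁺: HJK→M adds M → {H, J, K, M}. Minimal: {J, K}⁺ = {J, K}; {H, K}⁺ = {H, K}; {H, J}⁺ = {H, J} — none reach the full schema.
{H, K, M}⁺: HKM→J adds J → {H, J, K, M}. Minimal: {K, M}⁺ = {K, M}; {H, M}⁺ = {H, M}; {H, K}⁺ = {H, K} — none reach the full schema.
Any other superkey contains one of these as a subset, so there are no further candidate keys.

(H, J, K); (H, K, M)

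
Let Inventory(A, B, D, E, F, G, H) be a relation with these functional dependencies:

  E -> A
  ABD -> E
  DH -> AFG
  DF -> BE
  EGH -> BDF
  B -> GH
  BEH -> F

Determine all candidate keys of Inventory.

BD, BE, DF, DH, EGH

{B, D}⁺: B→GH adds G, H; DH→AFG adds A, F; DF→BE adds E → {A, B, D, E, F, G, H}.
{B, E}⁺: E→A adds A; B→GH adds G, H; BEH→F adds F; EGH→BDF adds D → {A, B, D, E, F, G, H}.
{D, F}⁺: DF→BE adds B, E; B→GH adds G, H; E→A adds A → {A, B, D, E, F, G, H}.
{D, H}⁺: DH→AFG adds A, F, G; DF→BE adds B, E → {A, B, D, E, F, G, H}.
{E, G, H}⁺: E→A adds A; EGH→BDF adds B, D, F → {A, B, D, E, F, G, H}.
Any other superkey contains one of these as a subset, so there are no further candidate keys.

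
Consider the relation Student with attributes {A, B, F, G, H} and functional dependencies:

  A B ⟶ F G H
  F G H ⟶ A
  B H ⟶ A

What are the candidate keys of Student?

(A, B), (B, H)

Attribute B never appears on the right-hand side of any dependency, so B must belong to every candidate key.
{B}⁺ = {B}, which is not all of the schema, so we must add further attributes.
{A, B}⁺: AB→FGH adds F, G, H → {A, B, F, G, H}.
{B, H}⁺: BH→A adds A; AB→FGH adds F, G → {A, B, F, G, H}.
Any other superkey contains one of these as a subset, so there are no further candidate keys.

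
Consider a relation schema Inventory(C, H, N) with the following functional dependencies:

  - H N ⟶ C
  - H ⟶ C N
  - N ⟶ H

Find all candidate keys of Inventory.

H, N

{H}⁺: H→CN adds C, N → {C, H, N}.
{N}⁺: N→H adds H; HN→C adds C → {C, H, N}.
Any other superkey contains one of these as a subset, so there are no further candidate keys.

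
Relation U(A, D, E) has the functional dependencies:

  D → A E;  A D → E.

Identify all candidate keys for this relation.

{D}

{D}⁺: D→AE adds A, E → {A, D, E}.
No other minimal superkey exists.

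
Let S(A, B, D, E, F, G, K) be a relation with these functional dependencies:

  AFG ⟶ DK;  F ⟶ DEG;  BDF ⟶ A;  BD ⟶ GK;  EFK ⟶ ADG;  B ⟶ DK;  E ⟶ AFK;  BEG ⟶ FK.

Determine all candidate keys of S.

Attribute B never appears on the right-hand side of any dependency, so B must belong to every candidate key.
{B}⁺ = {B, D, G, K}, which is not all of the schema, so we must add further attributes.
{B, E}⁺: B→DK adds D, K; E→AFK adds A, F; F→DEG adds G → {A, B, D, E, F, G, K}. Minimal: {E}⁺ = {A, D, E, F, G, K}; {B}⁺ = {B, D, G, K} — none reach the full schema.
{B, F}⁺: F→DEG adds D, E, G; BDF→A adds A; BD→GK adds K → {A, B, D, E, F, G, K}. Minimal: {F}⁺ = {A, D, E, F, G, K}; {B}⁺ = {B, D, G, K} — none reach the full schema.
Any other superkey contains one of these as a subset, so there are no further candidate keys.

BE; BF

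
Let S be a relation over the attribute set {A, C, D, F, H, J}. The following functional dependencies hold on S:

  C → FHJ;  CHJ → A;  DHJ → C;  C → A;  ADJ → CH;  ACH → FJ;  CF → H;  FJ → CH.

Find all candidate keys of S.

CD; ADJ; DFJ; DHJ

Attribute D never appears on the right-hand side of any dependency, so D must belong to every candidate key.
{D}⁺ = {D}, which is not all of the schema, so we must add further attributes.
{C, D}⁺: C→FHJ adds F, H, J; CHJ→A adds A → {A, C, D, F, H, J}.
{A, D, J}⁺: ADJ→CH adds C, H; ACH→FJ adds F → {A, C, D, F, H, J}.
{D, F, J}⁺: FJ→CH adds C, H; CHJ→A adds A → {A, C, D, F, H, J}.
{D, H, J}⁺: DHJ→C adds C; C→A adds A; ACH→FJ adds F → {A, C, D, F, H, J}.
Any other superkey contains one of these as a subset, so there are no further candidate keys.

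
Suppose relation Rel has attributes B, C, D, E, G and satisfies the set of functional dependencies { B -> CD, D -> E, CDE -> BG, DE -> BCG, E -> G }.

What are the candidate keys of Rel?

B; D

{B}⁺: B→CD adds C, D; D→E adds E; CDE→BG adds G → {B, C, D, E, G}.
{D}⁺: D→E adds E; DE→BCG adds B, C, G → {B, C, D, E, G}.
Any other superkey contains one of these as a subset, so there are no further candidate keys.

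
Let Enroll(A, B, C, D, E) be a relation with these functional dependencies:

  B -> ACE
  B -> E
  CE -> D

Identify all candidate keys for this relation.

{B}⁺: B→ACE adds A, C, E; CE→D adds D → {A, B, C, D, E}.

B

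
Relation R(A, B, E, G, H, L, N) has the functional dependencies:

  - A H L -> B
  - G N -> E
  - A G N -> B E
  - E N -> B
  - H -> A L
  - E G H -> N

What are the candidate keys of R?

EGH; GHN

Attributes G, H never appear on any right-hand side, so every candidate key must contain {G, H}.
{G, H}⁺ = {A, B, G, H, L}, which is not all of the schema, so we must add further attributes.
{E, G, H}⁺: H→AL adds A, L; EGH→N adds N; AHL→B adds B → {A, B, E, G, H, L, N}.
{G, H, N}⁺: GN→E adds E; EN→B adds B; H→AL adds A, L → {A, B, E, G, H, L, N}.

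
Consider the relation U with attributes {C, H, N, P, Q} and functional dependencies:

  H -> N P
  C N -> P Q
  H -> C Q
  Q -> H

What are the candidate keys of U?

(H), (Q), (C, N)

{H}⁺: H→NP adds N, P; H→CQ adds C, Q → {C, H, N, P, Q}.
{Q}⁺: Q→H adds H; H→NP adds N, P; H→CQ adds C → {C, H, N, P, Q}.
{C, N}⁺: CN→PQ adds P, Q; Q→H adds H → {C, H, N, P, Q}. Minimal: {N}⁺ = {N}; {C}⁺ = {C} — none reach the full schema.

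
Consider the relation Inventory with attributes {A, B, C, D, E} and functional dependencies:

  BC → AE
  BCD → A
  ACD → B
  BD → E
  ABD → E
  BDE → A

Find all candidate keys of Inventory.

Attributes C, D never appear on any right-hand side, so every candidate key must contain {C, D}.
{C, D}⁺ = {C, D}, which is not all of the schema, so we must add further attributes.
{A, C, D}⁺: ACD→B adds B; BD→E adds E → {A, B, C, D, E}. Minimal: {C, D}⁺ = {C, D}; {A, D}⁺ = {A, D}; {A, C}⁺ = {A, C} — none reach the full schema.
{B, C, D}⁺: BC→AE adds A, E → {A, B, C, D, E}. Minimal: {C, D}⁺ = {C, D}; {B, D}⁺ = {A, B, D, E}; {B, C}⁺ = {A, B, C, E} — none reach the full schema.

ACD, BCD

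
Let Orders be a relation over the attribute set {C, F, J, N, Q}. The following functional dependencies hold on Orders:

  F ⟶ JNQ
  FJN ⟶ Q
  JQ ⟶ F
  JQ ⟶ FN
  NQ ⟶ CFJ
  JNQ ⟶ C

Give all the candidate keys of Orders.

(F); (J, Q); (N, Q)

{F}⁺: F→JNQ adds J, N, Q; NQ→CFJ adds C → {C, F, J, N, Q}.
{J, Q}⁺: JQ→F adds F; JQ→FN adds N; NQ→CFJ adds C → {C, F, J, N, Q}.
{N, Q}⁺: NQ→CFJ adds C, F, J → {C, F, J, N, Q}.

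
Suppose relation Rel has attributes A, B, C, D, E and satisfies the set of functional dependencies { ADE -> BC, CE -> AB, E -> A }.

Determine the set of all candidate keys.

Attributes D, E never appear on any right-hand side, so every candidate key must contain {D, E}.
{D, E}⁺ = {A, B, C, D, E}, which is all of the schema, so {D, E} is the only candidate key.

{D, E}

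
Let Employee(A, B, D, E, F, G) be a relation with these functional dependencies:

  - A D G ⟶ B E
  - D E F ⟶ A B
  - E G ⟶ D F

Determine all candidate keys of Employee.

{E, G}⁺: EG→DF adds D, F; DEF→AB adds A, B → {A, B, D, E, F, G}.
{A, D, G}⁺: ADG→BE adds B, E; EG→DF adds F → {A, B, D, E, F, G}.

{E, G}, {A, D, G}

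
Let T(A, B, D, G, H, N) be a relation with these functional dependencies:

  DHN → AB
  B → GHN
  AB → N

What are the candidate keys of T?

Attribute D never appears on the right-hand side of any dependency, so D must belong to every candidate key.
{D}⁺ = {D}, which is not all of the schema, so we must add further attributes.
{B, D}⁺: B→GHN adds G, H, N; DHN→AB adds A → {A, B, D, G, H, N}. Minimal: {D}⁺ = {D}; {B}⁺ = {B, G, H, N} — none reach the full schema.
{D, H, N}⁺: DHN→AB adds A, B; B→GHN adds G → {A, B, D, G, H, N}. Minimal: {H, N}⁺ = {H, N}; {D, N}⁺ = {D, N}; {D, H}⁺ = {D, H} — none reach the full schema.
Any other superkey contains one of these as a subset, so there are no further candidate keys.

{B, D}; {D, H, N}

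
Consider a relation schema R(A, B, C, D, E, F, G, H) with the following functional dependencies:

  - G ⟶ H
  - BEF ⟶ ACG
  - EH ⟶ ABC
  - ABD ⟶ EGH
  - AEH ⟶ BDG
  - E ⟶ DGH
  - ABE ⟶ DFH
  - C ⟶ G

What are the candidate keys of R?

{E}, {A, B, D}

{E}⁺: E→DGH adds D, G, H; EH→ABC adds A, B, C; ABE→DFH adds F → {A, B, C, D, E, F, G, H}.
{A, B, D}⁺: ABD→EGH adds E, G, H; ABE→DFH adds F; BEF→ACG adds C → {A, B, C, D, E, F, G, H}. Minimal: {B, D}⁺ = {B, D}; {A, D}⁺ = {A, D}; {A, B}⁺ = {A, B} — none reach the full schema.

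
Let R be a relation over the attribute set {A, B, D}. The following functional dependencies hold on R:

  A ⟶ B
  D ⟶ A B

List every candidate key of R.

Attribute D never appears on the right-hand side of any dependency, so D must belong to every candidate key.
{D}⁺ = {A, B, D}, which is all of the schema, so {D} is the only candidate key.

{D}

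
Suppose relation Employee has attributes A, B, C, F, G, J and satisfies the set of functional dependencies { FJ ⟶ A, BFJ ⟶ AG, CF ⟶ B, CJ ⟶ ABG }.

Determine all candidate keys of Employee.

{C, F, J}⁺: FJ→A adds A; CF→B adds B; CJ→ABG adds G → {A, B, C, F, G, J}.
No other minimal superkey exists.

CFJ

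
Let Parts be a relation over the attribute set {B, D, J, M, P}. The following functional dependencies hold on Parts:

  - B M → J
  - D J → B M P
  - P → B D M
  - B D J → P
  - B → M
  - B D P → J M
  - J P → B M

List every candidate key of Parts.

{P}, {B, D}, {D, J}

{P}⁺: P→BDM adds B, D, M; BDP→JM adds J → {B, D, J, M, P}.
{B, D}⁺: B→M adds M; BM→J adds J; DJ→BMP adds P → {B, D, J, M, P}. Minimal: {D}⁺ = {D}; {B}⁺ = {B, J, M} — none reach the full schema.
{D, J}⁺: DJ→BMP adds B, M, P → {B, D, J, M, P}. Minimal: {J}⁺ = {J}; {D}⁺ = {D} — none reach the full schema.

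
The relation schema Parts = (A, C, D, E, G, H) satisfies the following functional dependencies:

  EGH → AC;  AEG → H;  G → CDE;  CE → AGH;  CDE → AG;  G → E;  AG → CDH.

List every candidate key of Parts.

{G}, {C, E}

{G}⁺: G→CDE adds C, D, E; CE→AGH adds A, H → {A, C, D, E, G, H}.
{C, E}⁺: CE→AGH adds A, G, H; AG→CDH adds D → {A, C, D, E, G, H}. Minimal: {E}⁺ = {E}; {C}⁺ = {C} — none reach the full schema.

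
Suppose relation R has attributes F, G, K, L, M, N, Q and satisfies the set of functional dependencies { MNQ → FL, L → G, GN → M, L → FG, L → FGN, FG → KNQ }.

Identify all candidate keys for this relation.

(L); (F, G); (G, N, Q); (M, N, Q)

{L}⁺: L→G adds G; L→FG adds F; L→FGN adds N; FG→KNQ adds K, Q; GN→M adds M → {F, G, K, L, M, N, Q}.
{F, G}⁺: FG→KNQ adds K, N, Q; GN→M adds M; MNQ→FL adds L → {F, G, K, L, M, N, Q}.
{G, N, Q}⁺: GN→M adds M; MNQ→FL adds F, L; FG→KNQ adds K → {F, G, K, L, M, N, Q}.
{M, N, Q}⁺: MNQ→FL adds F, L; L→G adds G; FG→KNQ adds K → {F, G, K, L, M, N, Q}.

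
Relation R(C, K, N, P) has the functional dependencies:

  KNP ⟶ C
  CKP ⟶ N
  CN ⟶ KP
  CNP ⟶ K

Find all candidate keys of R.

(C, N), (C, K, P), (K, N, P)

{C, N}⁺: CN→KP adds K, P → {C, K, N, P}. Minimal: {N}⁺ = {N}; {C}⁺ = {C} — none reach the full schema.
{C, K, P}⁺: CKP→N adds N → {C, K, N, P}. Minimal: {K, P}⁺ = {K, P}; {C, P}⁺ = {C, P}; {C, K}⁺ = {C, K} — none reach the full schema.
{K, N, P}⁺: KNP→C adds C → {C, K, N, P}. Minimal: {N, P}⁺ = {N, P}; {K, P}⁺ = {K, P}; {K, N}⁺ = {K, N} — none reach the full schema.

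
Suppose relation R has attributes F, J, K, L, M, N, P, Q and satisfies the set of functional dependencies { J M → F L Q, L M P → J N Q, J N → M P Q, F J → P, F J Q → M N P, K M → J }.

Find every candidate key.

Attribute K never appears on the right-hand side of any dependency, so K must belong to every candidate key.
{K}⁺ = {K}, which is not all of the schema, so we must add further attributes.
{K, M}⁺: KM→J adds J; JM→FLQ adds F, L, Q; FJ→P adds P; FJQ→MNP adds N → {F, J, K, L, M, N, P, Q}. Minimal: {M}⁺ = {M}; {K}⁺ = {K} — none reach the full schema.
{J, K, N}⁺: JN→MPQ adds M, P, Q; JM→FLQ adds F, L → {F, J, K, L, M, N, P, Q}. Minimal: {K, N}⁺ = {K, N}; {J, N}⁺ = {F, J, L, M, N, P, Q}; {J, K}⁺ = {J, K} — none reach the full schema.
{F, J, K, Q}⁺: FJ→P adds P; FJQ→MNP adds M, N; JM→FLQ adds L → {F, J, K, L, M, N, P, Q}. Minimal: {J, K, Q}⁺ = {J, K, Q}; {F, K, Q}⁺ = {F, K, Q}; {F, J, Q}⁺ = {F, J, L, M, N, P, Q}; … — none reach the full schema.

{K, M}; {J, K, N}; {F, J, K, Q}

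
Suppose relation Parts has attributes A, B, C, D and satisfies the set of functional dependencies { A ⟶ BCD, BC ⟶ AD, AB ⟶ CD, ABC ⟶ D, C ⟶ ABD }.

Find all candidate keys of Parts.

{A}⁺: A→BCD adds B, C, D → {A, B, C, D}.
{C}⁺: C→ABD adds A, B, D → {A, B, C, D}.

{A}, {C}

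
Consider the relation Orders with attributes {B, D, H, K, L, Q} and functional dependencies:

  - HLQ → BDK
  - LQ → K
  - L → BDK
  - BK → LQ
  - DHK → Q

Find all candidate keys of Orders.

Attribute H never appears on the right-hand side of any dependency, so H must belong to every candidate key.
{H}⁺ = {H}, which is not all of the schema, so we must add further attributes.
{H, L}⁺: L→BDK adds B, D, K; BK→LQ adds Q → {B, D, H, K, L, Q}. Minimal: {L}⁺ = {B, D, K, L, Q}; {H}⁺ = {H} — none reach the full schema.
{B, H, K}⁺: BK→LQ adds L, Q; HLQ→BDK adds D → {B, D, H, K, L, Q}. Minimal: {H, K}⁺ = {H, K}; {B, K}⁺ = {B, D, K, L, Q}; {B, H}⁺ = {B, H} — none reach the full schema.

{H, L}, {B, H, K}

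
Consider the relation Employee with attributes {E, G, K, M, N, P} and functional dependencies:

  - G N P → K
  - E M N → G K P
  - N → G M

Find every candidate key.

{E, N}

Attributes E, N never appear on any right-hand side, so every candidate key must contain {E, N}.
{E, N}⁺ = {E, G, K, M, N, P}, which is all of the schema, so {E, N} is the only candidate key.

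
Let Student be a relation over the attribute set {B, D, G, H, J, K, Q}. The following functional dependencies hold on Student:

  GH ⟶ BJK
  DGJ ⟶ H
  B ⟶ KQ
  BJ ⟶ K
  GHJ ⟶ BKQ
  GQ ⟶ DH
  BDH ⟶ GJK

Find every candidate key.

(B, G); (G, H); (G, Q); (B, D, H); (D, G, J)

{B, G}⁺: B→KQ adds K, Q; GQ→DH adds D, H; BDH→GJK adds J → {B, D, G, H, J, K, Q}.
{G, H}⁺: GH→BJK adds B, J, K; B→KQ adds Q; GQ→DH adds D → {B, D, G, H, J, K, Q}.
{G, Q}⁺: GQ→DH adds D, H; GH→BJK adds B, J, K → {B, D, G, H, J, K, Q}.
{B, D, H}⁺: B→KQ adds K, Q; BDH→GJK adds G, J → {B, D, G, H, J, K, Q}.
{D, G, J}⁺: DGJ→H adds H; GHJ→BKQ adds B, K, Q → {B, D, G, H, J, K, Q}.
Any other superkey contains one of these as a subset, so there are no further candidate keys.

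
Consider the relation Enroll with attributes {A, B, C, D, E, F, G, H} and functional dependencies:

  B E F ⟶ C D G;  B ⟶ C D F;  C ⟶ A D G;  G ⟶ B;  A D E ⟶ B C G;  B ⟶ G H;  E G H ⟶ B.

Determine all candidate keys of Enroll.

(B, E); (C, E); (E, G); (A, D, E)

Attribute E never appears on the right-hand side of any dependency, so E must belong to every candidate key.
{E}⁺ = {E}, which is not all of the schema, so we must add further attributes.
{B, E}⁺: B→CDF adds C, D, F; C→ADG adds A, G; B→GH adds H → {A, B, C, D, E, F, G, H}. Minimal: {E}⁺ = {E}; {B}⁺ = {A, B, C, D, F, G, H} — none reach the full schema.
{C, E}⁺: C→ADG adds A, D, G; G→B adds B; B→GH adds H; B→CDF adds F → {A, B, C, D, E, F, G, H}. Minimal: {E}⁺ = {E}; {C}⁺ = {A, B, C, D, F, G, H} — none reach the full schema.
{E, G}⁺: G→B adds B; B→GH adds H; B→CDF adds C, D, F; C→ADG adds A → {A, B, C, D, E, F, G, H}. Minimal: {G}⁺ = {A, B, C, D, F, G, H}; {E}⁺ = {E} — none reach the full schema.
{A, D, E}⁺: ADE→BCG adds B, C, G; B→GH adds H; B→CDF adds F → {A, B, C, D, E, F, G, H}. Minimal: {D, E}⁺ = {D, E}; {A, E}⁺ = {A, E}; {A, D}⁺ = {A, D} — none reach the full schema.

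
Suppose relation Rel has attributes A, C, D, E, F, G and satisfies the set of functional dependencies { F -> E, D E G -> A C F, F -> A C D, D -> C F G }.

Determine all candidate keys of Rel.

{D}⁺: D→CFG adds C, F, G; F→E adds E; DEG→ACF adds A → {A, C, D, E, F, G}.
{F}⁺: F→E adds E; F→ACD adds A, C, D; D→CFG adds G → {A, C, D, E, F, G}.
Any other superkey contains one of these as a subset, so there are no further candidate keys.

{D}; {F}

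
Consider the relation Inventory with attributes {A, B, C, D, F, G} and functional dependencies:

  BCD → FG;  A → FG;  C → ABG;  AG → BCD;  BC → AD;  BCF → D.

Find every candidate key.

(A), (C)

{A}⁺: A→FG adds F, G; AG→BCD adds B, C, D → {A, B, C, D, F, G}.
{C}⁺: C→ABG adds A, B, G; AG→BCD adds D; BCD→FG adds F → {A, B, C, D, F, G}.
Any other superkey contains one of these as a subset, so there are no further candidate keys.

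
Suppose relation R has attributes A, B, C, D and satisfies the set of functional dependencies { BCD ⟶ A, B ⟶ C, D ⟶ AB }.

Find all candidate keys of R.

{D}⁺: D→AB adds A, B; B→C adds C → {A, B, C, D}.

{D}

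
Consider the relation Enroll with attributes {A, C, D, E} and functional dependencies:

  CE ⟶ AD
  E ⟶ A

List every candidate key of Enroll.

Attributes C, E never appear on any right-hand side, so every candidate key must contain {C, E}.
{C, E}⁺ = {A, C, D, E}, which is all of the schema, so {C, E} is the only candidate key.

{C, E}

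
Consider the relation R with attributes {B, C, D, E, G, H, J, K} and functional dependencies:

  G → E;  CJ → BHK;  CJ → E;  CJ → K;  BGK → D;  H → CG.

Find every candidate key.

{C, J}, {H, J}

Attribute J never appears on the right-hand side of any dependency, so J must belong to every candidate key.
{J}⁺ = {J}, which is not all of the schema, so we must add further attributes.
{C, J}⁺: CJ→BHK adds B, H, K; CJ→E adds E; H→CG adds G; BGK→D adds D → {B, C, D, E, G, H, J, K}. Minimal: {J}⁺ = {J}; {C}⁺ = {C} — none reach the full schema.
{H, J}⁺: H→CG adds C, G; G→E adds E; CJ→BHK adds B, K; BGK→D adds D → {B, C, D, E, G, H, J, K}. Minimal: {J}⁺ = {J}; {H}⁺ = {C, E, G, H} — none reach the full schema.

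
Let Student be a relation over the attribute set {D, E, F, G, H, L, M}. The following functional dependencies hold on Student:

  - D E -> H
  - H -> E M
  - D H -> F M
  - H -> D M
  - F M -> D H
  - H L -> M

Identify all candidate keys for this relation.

Attributes G, L never appear on any right-hand side, so every candidate key must contain {G, L}.
{G, L}⁺ = {G, L}, which is not all of the schema, so we must add further attributes.
{G, H, L}⁺: H→EM adds E, M; H→DM adds D; DH→FM adds F → {D, E, F, G, H, L, M}.
{D, E, G, L}⁺: DE→H adds H; H→EM adds M; DH→FM adds F → {D, E, F, G, H, L, M}.
{F, G, L, M}⁺: FM→DH adds D, H; H→EM adds E → {D, E, F, G, H, L, M}.

{G, H, L}, {D, E, G, L}, {F, G, L, M}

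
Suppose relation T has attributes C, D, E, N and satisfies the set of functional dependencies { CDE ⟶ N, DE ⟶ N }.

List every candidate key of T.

{C, D, E}

Attributes C, D, E never appear on any right-hand side, so every candidate key must contain {C, D, E}.
{C, D, E}⁺ = {C, D, E, N}, which is all of the schema, so {C, D, E} is the only candidate key.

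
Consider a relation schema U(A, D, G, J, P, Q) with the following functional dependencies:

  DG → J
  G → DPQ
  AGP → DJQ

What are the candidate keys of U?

Attributes A, G never appear on any right-hand side, so every candidate key must contain {A, G}.
{A, G}⁺ = {A, D, G, J, P, Q}, which is all of the schema, so {A, G} is the only candidate key.

{A, G}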